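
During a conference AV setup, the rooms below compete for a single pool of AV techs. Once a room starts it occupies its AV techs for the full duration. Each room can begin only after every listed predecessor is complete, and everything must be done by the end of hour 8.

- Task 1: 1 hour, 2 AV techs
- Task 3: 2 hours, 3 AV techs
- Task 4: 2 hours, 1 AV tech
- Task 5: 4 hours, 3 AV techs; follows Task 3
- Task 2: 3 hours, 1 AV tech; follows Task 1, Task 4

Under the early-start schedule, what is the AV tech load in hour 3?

4

At early start, hour 3 has: Task 5, Task 2.
Demand: 3 + 1 = 4.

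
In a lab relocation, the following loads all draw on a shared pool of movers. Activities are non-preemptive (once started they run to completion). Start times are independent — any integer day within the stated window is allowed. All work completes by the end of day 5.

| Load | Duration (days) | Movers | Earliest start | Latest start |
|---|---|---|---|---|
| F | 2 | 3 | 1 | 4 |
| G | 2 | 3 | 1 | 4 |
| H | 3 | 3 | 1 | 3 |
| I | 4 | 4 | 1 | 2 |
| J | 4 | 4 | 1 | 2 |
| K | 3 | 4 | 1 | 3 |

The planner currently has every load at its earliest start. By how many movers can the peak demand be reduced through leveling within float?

6

Early-start peak: d1:21  d2:21  d3:15  d4:8  d5:0 ⇒ 21.
Leveled (F@1, G@1, H@3, I@1, J@1, K@3): d1:14  d2:14  d3:15  d4:15  d5:7 ⇒ 15.
Reduction 21 − 15 = 6.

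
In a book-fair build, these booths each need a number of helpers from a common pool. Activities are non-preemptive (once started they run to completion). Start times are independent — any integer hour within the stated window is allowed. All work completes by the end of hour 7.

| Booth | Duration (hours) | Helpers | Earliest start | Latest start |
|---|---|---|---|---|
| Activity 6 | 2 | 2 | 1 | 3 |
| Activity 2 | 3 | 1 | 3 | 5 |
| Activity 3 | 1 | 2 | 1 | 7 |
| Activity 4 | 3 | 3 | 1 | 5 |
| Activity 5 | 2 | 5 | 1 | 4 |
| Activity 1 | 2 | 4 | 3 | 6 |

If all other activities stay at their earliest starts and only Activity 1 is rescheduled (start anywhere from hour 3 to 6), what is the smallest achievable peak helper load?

Activity 1@3: h1:12  h2:10  h3:8  h4:5  h5:1  h6:0  h7:0 → peak 12
Activity 1@4: h1:12  h2:10  h3:4  h4:5  h5:5  h6:0  h7:0 → peak 12
Activity 1@5: h1:12  h2:10  h3:4  h4:1  h5:5  h6:4  h7:0 → peak 12
Activity 1@6: h1:12  h2:10  h3:4  h4:1  h5:1  h6:4  h7:4 → peak 12
Best is Activity 1@3, peak 12.

12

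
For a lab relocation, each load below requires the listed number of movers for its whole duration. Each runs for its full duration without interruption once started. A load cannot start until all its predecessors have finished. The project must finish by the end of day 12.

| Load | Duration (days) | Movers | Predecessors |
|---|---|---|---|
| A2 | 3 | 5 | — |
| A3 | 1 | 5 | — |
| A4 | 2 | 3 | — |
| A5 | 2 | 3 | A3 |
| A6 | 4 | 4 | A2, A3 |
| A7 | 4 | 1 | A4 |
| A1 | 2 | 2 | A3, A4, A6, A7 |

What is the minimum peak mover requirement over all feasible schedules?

Early-start (A2@1, A3@1, A4@1, A5@2, A6@4, A7@3, A1@8) gives peak 13: d1:13  d2:11  d3:9  d4:5  d5:5  d6:5  d7:4  d8:2  d9:2  d10:0  d11:0  d12:0.
Shift A3→4, A4→5, A5→11, A6→7, A7→7, A1→11.
Schedule A2@1, A3@4, A4@5, A5@11, A6@7, A7@7, A1@11: d1:5  d2:5  d3:5  d4:5  d5:3  d6:3  d7:5  d8:5  d9:5  d10:5  d11:5  d12:5 — peak 5.
Total mover-days = 56 over 12 days ⇒ peak ≥ ⌈56/12⌉ = 5, so 5 is optimal.

5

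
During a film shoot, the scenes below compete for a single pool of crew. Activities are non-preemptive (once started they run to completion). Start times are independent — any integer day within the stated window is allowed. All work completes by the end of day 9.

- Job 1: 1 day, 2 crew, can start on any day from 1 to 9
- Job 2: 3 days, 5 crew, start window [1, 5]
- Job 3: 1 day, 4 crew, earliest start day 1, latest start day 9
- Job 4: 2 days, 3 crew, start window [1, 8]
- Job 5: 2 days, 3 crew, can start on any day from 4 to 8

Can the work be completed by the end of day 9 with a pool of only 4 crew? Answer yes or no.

no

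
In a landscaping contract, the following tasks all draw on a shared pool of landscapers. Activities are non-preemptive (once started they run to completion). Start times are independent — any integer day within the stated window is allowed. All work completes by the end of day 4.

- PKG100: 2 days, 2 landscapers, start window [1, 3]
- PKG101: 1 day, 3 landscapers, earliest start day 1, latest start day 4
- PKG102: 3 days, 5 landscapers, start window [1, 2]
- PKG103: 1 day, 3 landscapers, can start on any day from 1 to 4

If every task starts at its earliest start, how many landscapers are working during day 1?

13

At early start, day 1 has: PKG100, PKG101, PKG102, PKG103.
Demand: 2 + 3 + 5 + 3 = 13.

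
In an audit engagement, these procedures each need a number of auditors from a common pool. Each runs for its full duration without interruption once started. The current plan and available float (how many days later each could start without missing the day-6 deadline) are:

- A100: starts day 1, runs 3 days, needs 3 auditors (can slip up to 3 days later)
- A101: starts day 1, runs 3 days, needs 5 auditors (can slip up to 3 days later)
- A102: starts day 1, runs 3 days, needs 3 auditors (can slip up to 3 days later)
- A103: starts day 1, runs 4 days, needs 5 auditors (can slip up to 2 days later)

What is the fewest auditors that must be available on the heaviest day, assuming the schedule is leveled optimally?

Early-start (A100@1, A101@1, A102@1, A103@1) gives peak 16: d1:16  d2:16  d3:16  d4:5  d5:0  d6:0.
Shift A101→4.
Schedule A100@1, A101@4, A102@1, A103@1: d1:11  d2:11  d3:11  d4:10  d5:5  d6:5 — peak 11.

11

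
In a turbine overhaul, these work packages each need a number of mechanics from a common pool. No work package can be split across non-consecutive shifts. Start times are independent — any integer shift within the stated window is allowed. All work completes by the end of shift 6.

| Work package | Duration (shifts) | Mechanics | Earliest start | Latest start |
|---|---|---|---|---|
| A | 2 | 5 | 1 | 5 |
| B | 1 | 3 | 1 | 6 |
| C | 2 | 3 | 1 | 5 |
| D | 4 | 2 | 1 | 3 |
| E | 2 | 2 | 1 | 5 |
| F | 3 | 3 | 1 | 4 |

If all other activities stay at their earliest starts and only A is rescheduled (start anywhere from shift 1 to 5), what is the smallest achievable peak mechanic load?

13

A@1: s1:18  s2:15  s3:5  s4:2  s5:0  s6:0 → peak 18
A@2: s1:13  s2:15  s3:10  s4:2  s5:0  s6:0 → peak 15
A@3: s1:13  s2:10  s3:10  s4:7  s5:0  s6:0 → peak 13
A@4: s1:13  s2:10  s3:5  s4:7  s5:5  s6:0 → peak 13
A@5: s1:13  s2:10  s3:5  s4:2  s5:5  s6:5 → peak 13
Best is A@3, peak 13.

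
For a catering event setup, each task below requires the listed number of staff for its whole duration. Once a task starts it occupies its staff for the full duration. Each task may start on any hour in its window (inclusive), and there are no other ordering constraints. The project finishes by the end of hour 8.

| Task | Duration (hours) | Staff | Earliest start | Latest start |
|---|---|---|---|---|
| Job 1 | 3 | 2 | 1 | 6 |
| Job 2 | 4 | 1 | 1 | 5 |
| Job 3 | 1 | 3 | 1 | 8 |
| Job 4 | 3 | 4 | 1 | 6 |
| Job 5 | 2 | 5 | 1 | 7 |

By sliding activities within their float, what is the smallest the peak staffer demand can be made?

Early-start (Job 1@1, Job 2@1, Job 3@1, Job 4@1, Job 5@1) gives peak 15: h1:15  h2:12  h3:7  h4:1  h5:0  h6:0  h7:0  h8:0.
Shift Job 2→2, Job 4→4, Job 5→7.
Schedule Job 1@1, Job 2@2, Job 3@1, Job 4@4, Job 5@7: h1:5  h2:3  h3:3  h4:5  h5:5  h6:4  h7:5  h8:5 — peak 5.
Total staffer-hours = 35 over 8 hours ⇒ peak ≥ ⌈35/8⌉ = 5, so 5 is optimal.

5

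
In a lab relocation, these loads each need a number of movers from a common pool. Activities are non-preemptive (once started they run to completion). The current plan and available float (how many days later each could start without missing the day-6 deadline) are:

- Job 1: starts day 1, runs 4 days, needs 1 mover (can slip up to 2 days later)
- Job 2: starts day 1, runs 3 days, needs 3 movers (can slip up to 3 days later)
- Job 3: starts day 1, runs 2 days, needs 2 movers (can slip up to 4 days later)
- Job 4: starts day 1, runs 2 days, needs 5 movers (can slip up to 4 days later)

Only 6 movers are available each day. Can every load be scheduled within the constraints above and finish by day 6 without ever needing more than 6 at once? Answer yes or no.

yes

Schedule Job 1@1, Job 2@1, Job 3@1, Job 4@4: d1:6  d2:6  d3:4  d4:6  d5:5  d6:0 — peak 6 ≤ 6.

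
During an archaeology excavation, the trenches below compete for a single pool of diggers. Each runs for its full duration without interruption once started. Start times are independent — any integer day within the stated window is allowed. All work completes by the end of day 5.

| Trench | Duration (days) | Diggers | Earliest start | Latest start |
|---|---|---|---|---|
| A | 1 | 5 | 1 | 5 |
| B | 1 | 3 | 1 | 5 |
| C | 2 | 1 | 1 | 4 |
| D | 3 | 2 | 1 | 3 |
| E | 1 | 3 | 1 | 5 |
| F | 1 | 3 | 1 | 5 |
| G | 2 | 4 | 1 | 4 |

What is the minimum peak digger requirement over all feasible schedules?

6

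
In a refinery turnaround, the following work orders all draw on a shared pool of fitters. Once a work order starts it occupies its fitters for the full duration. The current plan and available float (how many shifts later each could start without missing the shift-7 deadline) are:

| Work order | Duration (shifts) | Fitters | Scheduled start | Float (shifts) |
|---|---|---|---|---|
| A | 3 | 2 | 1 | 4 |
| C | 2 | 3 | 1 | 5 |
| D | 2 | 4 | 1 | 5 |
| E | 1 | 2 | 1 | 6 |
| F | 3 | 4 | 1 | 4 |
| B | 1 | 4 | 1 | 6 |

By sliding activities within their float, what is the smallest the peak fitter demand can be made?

Early-start (A@1, C@1, D@1, E@1, F@1, B@1) gives peak 19: s1:19  s2:13  s3:6  s4:0  s5:0  s6:0  s7:0.
Shift C→3, E→3, F→4, B→7.
Schedule A@1, C@3, D@1, E@3, F@4, B@7: s1:6  s2:6  s3:7  s4:7  s5:4  s6:4  s7:4 — peak 7.

7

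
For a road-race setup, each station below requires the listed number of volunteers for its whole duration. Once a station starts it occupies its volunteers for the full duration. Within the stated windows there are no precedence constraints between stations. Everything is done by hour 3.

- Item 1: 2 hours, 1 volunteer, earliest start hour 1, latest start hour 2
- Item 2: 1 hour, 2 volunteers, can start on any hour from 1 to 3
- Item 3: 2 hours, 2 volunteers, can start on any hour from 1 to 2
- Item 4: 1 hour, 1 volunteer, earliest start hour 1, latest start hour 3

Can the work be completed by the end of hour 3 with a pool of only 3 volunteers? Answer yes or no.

yes

Schedule Item 1@1, Item 2@1, Item 3@2, Item 4@3: h1:3  h2:3  h3:3 — peak 3 ≤ 3.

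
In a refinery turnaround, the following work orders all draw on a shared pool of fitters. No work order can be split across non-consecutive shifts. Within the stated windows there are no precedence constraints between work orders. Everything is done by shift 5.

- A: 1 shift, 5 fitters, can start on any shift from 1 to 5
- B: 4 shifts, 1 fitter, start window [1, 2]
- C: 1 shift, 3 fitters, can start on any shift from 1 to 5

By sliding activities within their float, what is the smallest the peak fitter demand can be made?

5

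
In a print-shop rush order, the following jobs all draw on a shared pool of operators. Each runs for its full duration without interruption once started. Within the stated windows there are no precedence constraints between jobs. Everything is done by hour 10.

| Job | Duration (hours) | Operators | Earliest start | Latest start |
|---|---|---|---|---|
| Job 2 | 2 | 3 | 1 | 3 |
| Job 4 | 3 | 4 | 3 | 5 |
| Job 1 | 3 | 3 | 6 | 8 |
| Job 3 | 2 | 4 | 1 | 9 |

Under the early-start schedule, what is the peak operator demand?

7

Early-start schedule: Job 2@1, Job 4@3, Job 1@6, Job 3@1.
Load per hour: hour 1: 7, hour 2: 7, hour 3: 4, hour 4: 4, hour 5: 4, hour 6: 3, hour 7: 3, hour 8: 3, hour 9: 0, hour 10: 0.
Peak is 7.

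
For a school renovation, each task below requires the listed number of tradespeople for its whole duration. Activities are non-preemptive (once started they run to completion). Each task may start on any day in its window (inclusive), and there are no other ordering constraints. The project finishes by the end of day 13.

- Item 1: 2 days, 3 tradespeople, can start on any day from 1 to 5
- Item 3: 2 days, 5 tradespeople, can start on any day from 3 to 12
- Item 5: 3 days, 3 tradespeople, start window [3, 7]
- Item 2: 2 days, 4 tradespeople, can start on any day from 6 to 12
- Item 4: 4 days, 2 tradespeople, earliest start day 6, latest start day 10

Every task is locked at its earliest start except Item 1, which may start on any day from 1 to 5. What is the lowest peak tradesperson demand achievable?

8

Item 1@1: d1:3  d2:3  d3:8  d4:8  d5:3  d6:6  d7:6  d8:2  d9:2  d10:0  d11:0  d12:0  d13:0 → peak 8
Item 1@2: d1:0  d2:3  d3:11  d4:8  d5:3  d6:6  d7:6  d8:2  d9:2  d10:0  d11:0  d12:0  d13:0 → peak 11
Item 1@3: d1:0  d2:0  d3:11  d4:11  d5:3  d6:6  d7:6  d8:2  d9:2  d10:0  d11:0  d12:0  d13:0 → peak 11
Item 1@4: d1:0  d2:0  d3:8  d4:11  d5:6  d6:6  d7:6  d8:2  d9:2  d10:0  d11:0  d12:0  d13:0 → peak 11
Item 1@5: d1:0  d2:0  d3:8  d4:8  d5:6  d6:9  d7:6  d8:2  d9:2  d10:0  d11:0  d12:0  d13:0 → peak 9
Best is Item 1@1, peak 8.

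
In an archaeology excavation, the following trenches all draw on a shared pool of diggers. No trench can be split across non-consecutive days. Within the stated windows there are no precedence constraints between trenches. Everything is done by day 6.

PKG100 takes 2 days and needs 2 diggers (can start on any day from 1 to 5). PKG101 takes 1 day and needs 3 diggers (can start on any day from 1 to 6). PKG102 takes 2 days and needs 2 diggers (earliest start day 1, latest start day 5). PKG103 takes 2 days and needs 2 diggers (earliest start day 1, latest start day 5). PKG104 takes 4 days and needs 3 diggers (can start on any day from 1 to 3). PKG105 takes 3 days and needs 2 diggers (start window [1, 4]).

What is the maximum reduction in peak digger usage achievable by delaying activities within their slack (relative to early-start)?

Early-start peak: d1:14  d2:11  d3:5  d4:3  d5:0  d6:0 ⇒ 14.
Leveled (PKG100@1, PKG101@3, PKG102@1, PKG103@1, PKG104@3, PKG105@4): d1:6  d2:6  d3:6  d4:5  d5:5  d6:5 ⇒ 6.
Reduction 14 − 6 = 8.

8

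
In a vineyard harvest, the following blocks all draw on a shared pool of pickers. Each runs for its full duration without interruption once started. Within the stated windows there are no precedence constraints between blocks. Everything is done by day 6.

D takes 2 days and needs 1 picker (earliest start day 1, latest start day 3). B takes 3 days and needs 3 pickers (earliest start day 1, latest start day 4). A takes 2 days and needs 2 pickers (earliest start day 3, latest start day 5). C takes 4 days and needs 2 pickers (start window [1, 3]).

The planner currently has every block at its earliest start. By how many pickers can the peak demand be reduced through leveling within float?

2

Early-start peak: d1:6  d2:6  d3:7  d4:4  d5:0  d6:0 ⇒ 7.
Leveled (D@1, B@1, A@4, C@3): d1:4  d2:4  d3:5  d4:4  d5:4  d6:2 ⇒ 5.
Reduction 7 − 5 = 2.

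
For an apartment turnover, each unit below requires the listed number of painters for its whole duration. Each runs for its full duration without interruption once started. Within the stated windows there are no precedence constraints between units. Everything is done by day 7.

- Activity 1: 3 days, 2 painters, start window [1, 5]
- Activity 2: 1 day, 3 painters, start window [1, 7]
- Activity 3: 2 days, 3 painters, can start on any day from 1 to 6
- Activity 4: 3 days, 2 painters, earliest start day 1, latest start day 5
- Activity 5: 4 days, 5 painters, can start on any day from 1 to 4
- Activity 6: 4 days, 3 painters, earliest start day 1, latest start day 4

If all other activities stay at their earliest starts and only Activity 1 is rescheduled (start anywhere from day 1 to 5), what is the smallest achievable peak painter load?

16

Activity 1@1: d1:18  d2:15  d3:12  d4:8  d5:0  d6:0  d7:0 → peak 18
Activity 1@2: d1:16  d2:15  d3:12  d4:10  d5:0  d6:0  d7:0 → peak 16
Activity 1@3: d1:16  d2:13  d3:12  d4:10  d5:2  d6:0  d7:0 → peak 16
Activity 1@4: d1:16  d2:13  d3:10  d4:10  d5:2  d6:2  d7:0 → peak 16
Activity 1@5: d1:16  d2:13  d3:10  d4:8  d5:2  d6:2  d7:2 → peak 16
Best is Activity 1@2, peak 16.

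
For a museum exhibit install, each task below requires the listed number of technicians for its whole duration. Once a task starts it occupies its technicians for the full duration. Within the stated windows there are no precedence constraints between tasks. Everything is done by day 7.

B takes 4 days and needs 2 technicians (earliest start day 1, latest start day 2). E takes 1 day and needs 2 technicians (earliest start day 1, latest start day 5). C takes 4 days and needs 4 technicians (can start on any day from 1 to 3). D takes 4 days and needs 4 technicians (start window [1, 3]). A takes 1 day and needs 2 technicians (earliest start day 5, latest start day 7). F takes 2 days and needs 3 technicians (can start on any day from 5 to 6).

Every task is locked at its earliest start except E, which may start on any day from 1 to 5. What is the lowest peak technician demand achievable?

E@1: d1:12  d2:10  d3:10  d4:10  d5:5  d6:3  d7:0 → peak 12
E@2: d1:10  d2:12  d3:10  d4:10  d5:5  d6:3  d7:0 → peak 12
E@3: d1:10  d2:10  d3:12  d4:10  d5:5  d6:3  d7:0 → peak 12
E@4: d1:10  d2:10  d3:10  d4:12  d5:5  d6:3  d7:0 → peak 12
E@5: d1:10  d2:10  d3:10  d4:10  d5:7  d6:3  d7:0 → peak 10
Best is E@5, peak 10.

10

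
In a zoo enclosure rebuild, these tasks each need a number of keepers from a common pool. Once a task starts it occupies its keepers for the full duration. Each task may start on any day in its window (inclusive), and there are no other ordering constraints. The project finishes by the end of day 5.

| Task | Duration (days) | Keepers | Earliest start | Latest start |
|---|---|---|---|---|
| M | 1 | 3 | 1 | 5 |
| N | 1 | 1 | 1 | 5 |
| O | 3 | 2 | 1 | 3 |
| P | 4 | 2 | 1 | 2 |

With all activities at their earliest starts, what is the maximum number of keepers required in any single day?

Early-start schedule: M@1, N@1, O@1, P@1.
Load per day: day 1: 8, day 2: 4, day 3: 4, day 4: 2, day 5: 0.
Peak is 8.

8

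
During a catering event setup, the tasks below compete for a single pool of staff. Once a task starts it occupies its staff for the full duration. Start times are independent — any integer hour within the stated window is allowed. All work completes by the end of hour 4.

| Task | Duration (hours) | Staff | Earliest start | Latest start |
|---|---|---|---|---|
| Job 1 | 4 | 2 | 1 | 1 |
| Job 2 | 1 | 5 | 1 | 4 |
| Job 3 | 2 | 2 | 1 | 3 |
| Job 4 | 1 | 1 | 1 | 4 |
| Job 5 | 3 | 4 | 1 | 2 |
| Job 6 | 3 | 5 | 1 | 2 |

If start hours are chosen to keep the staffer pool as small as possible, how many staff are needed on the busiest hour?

13

Early-start (Job 1@1, Job 2@1, Job 3@1, Job 4@1, Job 5@1, Job 6@1) gives peak 19: h1:19  h2:13  h3:11  h4:2.
Shift Job 5→2, Job 6→2.
Schedule Job 1@1, Job 2@1, Job 3@1, Job 4@1, Job 5@2, Job 6@2: h1:10  h2:13  h3:11  h4:11 — peak 13.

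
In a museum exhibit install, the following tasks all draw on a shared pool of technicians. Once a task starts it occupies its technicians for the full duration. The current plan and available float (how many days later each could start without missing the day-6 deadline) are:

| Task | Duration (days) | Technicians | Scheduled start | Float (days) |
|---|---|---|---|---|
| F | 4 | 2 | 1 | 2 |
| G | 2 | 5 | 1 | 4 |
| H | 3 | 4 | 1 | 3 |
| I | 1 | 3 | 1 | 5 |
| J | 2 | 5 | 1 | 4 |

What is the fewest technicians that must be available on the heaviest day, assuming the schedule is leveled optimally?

9

Early-start (F@1, G@1, H@1, I@1, J@1) gives peak 19: d1:19  d2:16  d3:6  d4:2  d5:0  d6:0.
Shift H→3, I→3, J→5.
Schedule F@1, G@1, H@3, I@3, J@5: d1:7  d2:7  d3:9  d4:6  d5:9  d6:5 — peak 9.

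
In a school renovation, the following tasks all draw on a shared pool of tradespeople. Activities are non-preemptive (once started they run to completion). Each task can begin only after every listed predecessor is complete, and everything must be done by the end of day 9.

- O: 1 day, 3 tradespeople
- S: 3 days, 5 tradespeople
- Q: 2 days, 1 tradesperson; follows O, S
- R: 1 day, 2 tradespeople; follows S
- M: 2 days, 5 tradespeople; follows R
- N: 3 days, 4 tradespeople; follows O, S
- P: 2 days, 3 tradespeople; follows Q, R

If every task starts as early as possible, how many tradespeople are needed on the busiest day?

Early-start schedule: O@1, S@1, Q@4, R@4, M@5, N@4, P@6.
Load per day: day 1: 8, day 2: 5, day 3: 5, day 4: 7, day 5: 10, day 6: 12, day 7: 3, day 8: 0, day 9: 0.
Peak is 12.

12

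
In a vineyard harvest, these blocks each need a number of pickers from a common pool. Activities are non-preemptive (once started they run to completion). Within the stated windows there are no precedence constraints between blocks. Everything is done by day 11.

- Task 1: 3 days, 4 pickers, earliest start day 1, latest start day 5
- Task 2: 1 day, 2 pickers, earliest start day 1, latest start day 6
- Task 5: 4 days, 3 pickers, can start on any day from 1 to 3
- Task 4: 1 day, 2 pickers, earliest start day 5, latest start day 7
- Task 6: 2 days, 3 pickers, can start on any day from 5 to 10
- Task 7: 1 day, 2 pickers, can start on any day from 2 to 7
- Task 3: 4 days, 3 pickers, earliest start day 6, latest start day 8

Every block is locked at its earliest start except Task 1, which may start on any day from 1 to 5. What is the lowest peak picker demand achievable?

Task 1@1: d1:9  d2:9  d3:7  d4:3  d5:5  d6:6  d7:3  d8:3  d9:3  d10:0  d11:0 → peak 9
Task 1@2: d1:5  d2:9  d3:7  d4:7  d5:5  d6:6  d7:3  d8:3  d9:3  d10:0  d11:0 → peak 9
Task 1@3: d1:5  d2:5  d3:7  d4:7  d5:9  d6:6  d7:3  d8:3  d9:3  d10:0  d11:0 → peak 9
Task 1@4: d1:5  d2:5  d3:3  d4:7  d5:9  d6:10  d7:3  d8:3  d9:3  d10:0  d11:0 → peak 10
Task 1@5: d1:5  d2:5  d3:3  d4:3  d5:9  d6:10  d7:7  d8:3  d9:3  d10:0  d11:0 → peak 10
Best is Task 1@1, peak 9.

9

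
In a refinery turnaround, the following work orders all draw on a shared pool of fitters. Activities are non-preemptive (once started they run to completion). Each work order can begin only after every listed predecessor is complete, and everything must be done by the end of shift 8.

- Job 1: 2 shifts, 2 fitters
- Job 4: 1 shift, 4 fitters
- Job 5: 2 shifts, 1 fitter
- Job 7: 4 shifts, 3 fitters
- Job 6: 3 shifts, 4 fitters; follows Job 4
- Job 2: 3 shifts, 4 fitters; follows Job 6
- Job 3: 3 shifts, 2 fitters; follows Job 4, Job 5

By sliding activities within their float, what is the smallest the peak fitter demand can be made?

7

Early-start (Job 1@1, Job 4@1, Job 5@1, Job 7@1, Job 6@2, Job 2@5, Job 3@3) gives peak 10: s1:10  s2:10  s3:9  s4:9  s5:6  s6:4  s7:4  s8:0.
Shift Job 7→2, Job 6→3, Job 2→6, Job 3→6.
Schedule Job 1@1, Job 4@1, Job 5@1, Job 7@2, Job 6@3, Job 2@6, Job 3@6: s1:7  s2:6  s3:7  s4:7  s5:7  s6:6  s7:6  s8:6 — peak 7.
Total fitter-shifts = 52 over 8 shifts ⇒ peak ≥ ⌈52/8⌉ = 7, so 7 is optimal.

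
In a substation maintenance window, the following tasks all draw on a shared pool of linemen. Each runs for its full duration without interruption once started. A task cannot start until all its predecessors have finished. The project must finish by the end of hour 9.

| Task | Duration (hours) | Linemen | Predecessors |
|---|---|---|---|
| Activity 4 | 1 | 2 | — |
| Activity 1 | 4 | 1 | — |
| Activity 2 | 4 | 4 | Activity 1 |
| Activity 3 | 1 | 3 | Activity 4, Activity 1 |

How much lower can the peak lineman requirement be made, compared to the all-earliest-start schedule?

3

Early-start peak: h1:3  h2:1  h3:1  h4:1  h5:7  h6:4  h7:4  h8:4  h9:0 ⇒ 7.
Leveled (Activity 4@1, Activity 1@1, Activity 2@5, Activity 3@9): h1:3  h2:1  h3:1  h4:1  h5:4  h6:4  h7:4  h8:4  h9:3 ⇒ 4.
Reduction 7 − 4 = 3.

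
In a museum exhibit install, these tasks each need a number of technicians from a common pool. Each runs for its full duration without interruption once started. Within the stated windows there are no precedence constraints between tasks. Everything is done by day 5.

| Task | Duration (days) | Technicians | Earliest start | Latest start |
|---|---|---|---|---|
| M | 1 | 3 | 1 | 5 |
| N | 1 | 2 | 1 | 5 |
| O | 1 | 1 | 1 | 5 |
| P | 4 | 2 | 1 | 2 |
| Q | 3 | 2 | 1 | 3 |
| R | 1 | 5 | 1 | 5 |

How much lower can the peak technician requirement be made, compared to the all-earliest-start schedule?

Early-start peak: d1:15  d2:4  d3:4  d4:2  d5:0 ⇒ 15.
Leveled (M@1, N@2, O@1, P@1, Q@2, R@5): d1:6  d2:6  d3:4  d4:4  d5:5 ⇒ 6.
Reduction 15 − 6 = 9.

9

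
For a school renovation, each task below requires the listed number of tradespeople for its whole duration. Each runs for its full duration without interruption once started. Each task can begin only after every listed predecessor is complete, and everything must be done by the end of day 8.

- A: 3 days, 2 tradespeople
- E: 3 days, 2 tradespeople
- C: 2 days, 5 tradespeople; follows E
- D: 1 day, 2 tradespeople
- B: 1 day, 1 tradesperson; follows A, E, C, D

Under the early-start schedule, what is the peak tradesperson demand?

6

Early-start schedule: A@1, E@1, C@4, D@1, B@6.
Load per day: day 1: 6, day 2: 4, day 3: 4, day 4: 5, day 5: 5, day 6: 1, day 7: 0, day 8: 0.
Peak is 6.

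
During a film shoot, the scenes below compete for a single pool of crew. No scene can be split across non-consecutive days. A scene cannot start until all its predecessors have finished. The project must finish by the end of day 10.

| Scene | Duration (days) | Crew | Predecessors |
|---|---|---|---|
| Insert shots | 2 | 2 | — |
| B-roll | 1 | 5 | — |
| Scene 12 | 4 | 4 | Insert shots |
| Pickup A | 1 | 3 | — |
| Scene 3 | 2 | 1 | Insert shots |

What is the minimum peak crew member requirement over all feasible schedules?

5

Early-start (Insert shots@1, B-roll@1, Scene 12@3, Pickup A@1, Scene 3@3) gives peak 10: d1:10  d2:2  d3:5  d4:5  d5:4  d6:4  d7:0  d8:0  d9:0  d10:0.
Shift B-roll→3, Scene 12→4, Scene 3→4.
Schedule Insert shots@1, B-roll@3, Scene 12@4, Pickup A@1, Scene 3@4: d1:5  d2:2  d3:5  d4:5  d5:5  d6:4  d7:4  d8:0  d9:0  d10:0 — peak 5.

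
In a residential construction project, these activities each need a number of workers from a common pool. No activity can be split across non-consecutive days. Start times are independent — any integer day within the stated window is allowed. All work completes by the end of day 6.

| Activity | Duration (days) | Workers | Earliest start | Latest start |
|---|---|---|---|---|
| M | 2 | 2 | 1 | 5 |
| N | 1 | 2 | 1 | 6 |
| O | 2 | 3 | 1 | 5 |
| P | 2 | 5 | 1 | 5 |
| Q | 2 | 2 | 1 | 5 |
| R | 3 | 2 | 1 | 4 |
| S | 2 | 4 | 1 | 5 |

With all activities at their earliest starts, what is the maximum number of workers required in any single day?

20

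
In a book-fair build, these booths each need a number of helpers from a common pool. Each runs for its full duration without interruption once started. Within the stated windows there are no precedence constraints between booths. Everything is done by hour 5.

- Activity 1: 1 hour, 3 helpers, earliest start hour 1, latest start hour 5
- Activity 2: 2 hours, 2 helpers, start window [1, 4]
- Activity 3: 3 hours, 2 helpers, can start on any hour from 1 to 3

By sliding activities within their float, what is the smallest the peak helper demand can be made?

4

Early-start (Activity 1@1, Activity 2@1, Activity 3@1) gives peak 7: h1:7  h2:4  h3:2  h4:0  h5:0.
Shift Activity 2→2, Activity 3→2.
Schedule Activity 1@1, Activity 2@2, Activity 3@2: h1:3  h2:4  h3:4  h4:2  h5:0 — peak 4.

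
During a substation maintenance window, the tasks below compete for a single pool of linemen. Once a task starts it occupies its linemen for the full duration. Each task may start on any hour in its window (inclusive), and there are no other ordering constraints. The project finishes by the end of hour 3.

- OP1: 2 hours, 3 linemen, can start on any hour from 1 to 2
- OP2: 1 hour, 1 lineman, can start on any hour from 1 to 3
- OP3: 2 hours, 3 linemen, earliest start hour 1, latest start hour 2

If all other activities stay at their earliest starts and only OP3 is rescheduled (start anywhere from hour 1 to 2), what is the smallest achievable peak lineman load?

6

OP3@1: h1:7  h2:6  h3:0 → peak 7
OP3@2: h1:4  h2:6  h3:3 → peak 6
Best is OP3@2, peak 6.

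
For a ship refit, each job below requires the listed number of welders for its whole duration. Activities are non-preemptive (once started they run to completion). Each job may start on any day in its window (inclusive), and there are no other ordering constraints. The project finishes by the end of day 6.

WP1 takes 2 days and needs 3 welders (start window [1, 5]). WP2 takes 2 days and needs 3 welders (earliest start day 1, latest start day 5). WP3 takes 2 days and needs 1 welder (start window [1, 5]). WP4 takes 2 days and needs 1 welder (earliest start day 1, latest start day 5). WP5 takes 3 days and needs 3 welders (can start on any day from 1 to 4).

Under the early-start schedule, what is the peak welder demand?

Early-start schedule: WP1@1, WP2@1, WP3@1, WP4@1, WP5@1.
Load per day: day 1: 11, day 2: 11, day 3: 3, day 4: 0, day 5: 0, day 6: 0.
Peak is 11.

11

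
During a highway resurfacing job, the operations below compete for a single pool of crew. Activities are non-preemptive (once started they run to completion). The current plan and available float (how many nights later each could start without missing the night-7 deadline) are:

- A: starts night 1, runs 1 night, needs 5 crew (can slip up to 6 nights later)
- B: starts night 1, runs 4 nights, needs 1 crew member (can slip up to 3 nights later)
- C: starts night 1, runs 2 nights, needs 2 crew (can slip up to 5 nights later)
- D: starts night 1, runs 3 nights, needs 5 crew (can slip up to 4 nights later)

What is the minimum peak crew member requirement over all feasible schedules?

6

Early-start (A@1, B@1, C@1, D@1) gives peak 13: n1:13  n2:8  n3:6  n4:1  n5:0  n6:0  n7:0.
Shift C→2, D→4.
Schedule A@1, B@1, C@2, D@4: n1:6  n2:3  n3:3  n4:6  n5:5  n6:5  n7:0 — peak 6.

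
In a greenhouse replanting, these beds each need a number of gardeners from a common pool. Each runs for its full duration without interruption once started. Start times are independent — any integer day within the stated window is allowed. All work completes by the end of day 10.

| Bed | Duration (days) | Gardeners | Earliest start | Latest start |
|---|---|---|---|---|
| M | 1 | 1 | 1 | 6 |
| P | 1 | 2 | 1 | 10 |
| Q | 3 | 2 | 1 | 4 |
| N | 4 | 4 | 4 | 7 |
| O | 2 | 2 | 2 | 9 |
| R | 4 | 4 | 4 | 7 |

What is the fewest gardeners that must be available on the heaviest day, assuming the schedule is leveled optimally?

Schedule M@1, P@1, Q@1, N@4, O@2, R@4: d1:5  d2:4  d3:4  d4:8  d5:8  d6:8  d7:8  d8:0  d9:0  d10:0 — peak 8.

8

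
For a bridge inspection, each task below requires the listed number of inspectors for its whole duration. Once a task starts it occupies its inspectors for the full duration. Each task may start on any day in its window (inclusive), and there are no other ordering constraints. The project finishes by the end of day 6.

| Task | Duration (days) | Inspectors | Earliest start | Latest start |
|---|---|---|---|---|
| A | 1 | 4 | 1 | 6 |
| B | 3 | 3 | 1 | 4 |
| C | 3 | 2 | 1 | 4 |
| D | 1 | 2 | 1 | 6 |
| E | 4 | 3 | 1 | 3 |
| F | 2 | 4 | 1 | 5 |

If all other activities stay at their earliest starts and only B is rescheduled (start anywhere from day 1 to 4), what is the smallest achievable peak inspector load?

15

B@1: d1:18  d2:12  d3:8  d4:3  d5:0  d6:0 → peak 18
B@2: d1:15  d2:12  d3:8  d4:6  d5:0  d6:0 → peak 15
B@3: d1:15  d2:9  d3:8  d4:6  d5:3  d6:0 → peak 15
B@4: d1:15  d2:9  d3:5  d4:6  d5:3  d6:3 → peak 15
Best is B@2, peak 15.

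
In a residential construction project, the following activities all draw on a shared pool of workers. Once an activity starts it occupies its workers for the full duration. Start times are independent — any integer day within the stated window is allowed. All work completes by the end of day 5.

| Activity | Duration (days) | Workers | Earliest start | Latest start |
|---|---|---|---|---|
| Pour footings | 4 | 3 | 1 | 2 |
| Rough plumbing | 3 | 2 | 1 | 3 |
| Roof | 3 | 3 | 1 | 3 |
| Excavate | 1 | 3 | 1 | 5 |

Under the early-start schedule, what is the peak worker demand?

11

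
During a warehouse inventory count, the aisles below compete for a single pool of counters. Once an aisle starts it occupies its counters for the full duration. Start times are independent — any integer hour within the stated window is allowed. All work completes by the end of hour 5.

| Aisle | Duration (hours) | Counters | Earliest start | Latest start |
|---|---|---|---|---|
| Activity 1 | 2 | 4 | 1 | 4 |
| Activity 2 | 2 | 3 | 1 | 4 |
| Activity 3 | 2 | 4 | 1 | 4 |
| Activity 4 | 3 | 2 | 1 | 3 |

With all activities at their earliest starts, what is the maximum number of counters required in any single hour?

Early-start schedule: Activity 1@1, Activity 2@1, Activity 3@1, Activity 4@1.
Load per hour: hour 1: 13, hour 2: 13, hour 3: 2, hour 4: 0, hour 5: 0.
Peak is 13.

13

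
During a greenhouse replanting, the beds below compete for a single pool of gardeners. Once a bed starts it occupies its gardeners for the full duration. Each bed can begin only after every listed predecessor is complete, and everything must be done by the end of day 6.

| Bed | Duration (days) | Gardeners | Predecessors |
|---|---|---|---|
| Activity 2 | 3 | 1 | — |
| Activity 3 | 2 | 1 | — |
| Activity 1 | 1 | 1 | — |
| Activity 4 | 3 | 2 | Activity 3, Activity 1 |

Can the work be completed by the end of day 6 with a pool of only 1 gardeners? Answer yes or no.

no

Total gardener-days = 12; over 6 days the average is 12/6 > 1, so some day must exceed 1.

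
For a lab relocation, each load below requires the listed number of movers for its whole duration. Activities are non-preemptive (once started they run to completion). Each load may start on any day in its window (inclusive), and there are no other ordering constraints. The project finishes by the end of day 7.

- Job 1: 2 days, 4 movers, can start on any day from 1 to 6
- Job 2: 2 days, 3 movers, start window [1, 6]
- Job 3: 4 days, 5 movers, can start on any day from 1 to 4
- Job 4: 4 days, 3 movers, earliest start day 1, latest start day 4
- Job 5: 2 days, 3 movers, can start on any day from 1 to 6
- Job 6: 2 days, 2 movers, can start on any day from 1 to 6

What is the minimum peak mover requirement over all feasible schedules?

10

Early-start (Job 1@1, Job 2@1, Job 3@1, Job 4@1, Job 5@1, Job 6@1) gives peak 20: d1:20  d2:20  d3:8  d4:8  d5:0  d6:0  d7:0.
Shift Job 3→3, Job 5→5, Job 6→3.
Schedule Job 1@1, Job 2@1, Job 3@3, Job 4@1, Job 5@5, Job 6@3: d1:10  d2:10  d3:10  d4:10  d5:8  d6:8  d7:0 — peak 10.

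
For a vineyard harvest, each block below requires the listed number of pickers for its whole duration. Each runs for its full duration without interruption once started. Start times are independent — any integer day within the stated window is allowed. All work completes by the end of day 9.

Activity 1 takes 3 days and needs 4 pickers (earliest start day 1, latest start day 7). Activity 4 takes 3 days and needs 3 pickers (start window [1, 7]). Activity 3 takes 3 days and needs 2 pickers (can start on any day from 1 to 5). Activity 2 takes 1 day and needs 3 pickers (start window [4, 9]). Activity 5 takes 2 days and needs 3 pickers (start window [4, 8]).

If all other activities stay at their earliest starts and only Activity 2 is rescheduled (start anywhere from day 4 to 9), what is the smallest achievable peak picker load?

Activity 2@4: d1:9  d2:9  d3:9  d4:6  d5:3  d6:0  d7:0  d8:0  d9:0 → peak 9
Activity 2@5: d1:9  d2:9  d3:9  d4:3  d5:6  d6:0  d7:0  d8:0  d9:0 → peak 9
Activity 2@6: d1:9  d2:9  d3:9  d4:3  d5:3  d6:3  d7:0  d8:0  d9:0 → peak 9
Activity 2@7: d1:9  d2:9  d3:9  d4:3  d5:3  d6:0  d7:3  d8:0  d9:0 → peak 9
Activity 2@8: d1:9  d2:9  d3:9  d4:3  d5:3  d6:0  d7:0  d8:3  d9:0 → peak 9
Activity 2@9: d1:9  d2:9  d3:9  d4:3  d5:3  d6:0  d7:0  d8:0  d9:3 → peak 9
Best is Activity 2@4, peak 9.

9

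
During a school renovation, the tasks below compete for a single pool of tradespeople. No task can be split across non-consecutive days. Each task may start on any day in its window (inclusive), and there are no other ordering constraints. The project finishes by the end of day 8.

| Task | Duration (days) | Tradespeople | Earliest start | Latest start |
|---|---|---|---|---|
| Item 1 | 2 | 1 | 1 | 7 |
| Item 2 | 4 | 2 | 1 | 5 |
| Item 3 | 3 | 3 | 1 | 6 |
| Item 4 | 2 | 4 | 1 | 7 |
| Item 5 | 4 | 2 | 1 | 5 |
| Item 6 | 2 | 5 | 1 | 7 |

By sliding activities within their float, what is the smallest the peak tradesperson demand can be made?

7

Early-start (Item 1@1, Item 2@1, Item 3@1, Item 4@1, Item 5@1, Item 6@1) gives peak 17: d1:17  d2:17  d3:7  d4:4  d5:0  d6:0  d7:0  d8:0.
Shift Item 4→4, Item 5→5, Item 6→6.
Schedule Item 1@1, Item 2@1, Item 3@1, Item 4@4, Item 5@5, Item 6@6: d1:6  d2:6  d3:5  d4:6  d5:6  d6:7  d7:7  d8:2 — peak 7.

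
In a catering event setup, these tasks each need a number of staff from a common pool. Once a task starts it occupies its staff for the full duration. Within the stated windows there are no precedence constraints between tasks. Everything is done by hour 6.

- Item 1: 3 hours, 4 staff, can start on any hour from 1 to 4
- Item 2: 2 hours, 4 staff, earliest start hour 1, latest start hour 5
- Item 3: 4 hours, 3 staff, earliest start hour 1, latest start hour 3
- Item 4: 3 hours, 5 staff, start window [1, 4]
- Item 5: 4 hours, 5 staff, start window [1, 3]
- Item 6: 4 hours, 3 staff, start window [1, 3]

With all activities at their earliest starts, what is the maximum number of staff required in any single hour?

Early-start schedule: Item 1@1, Item 2@1, Item 3@1, Item 4@1, Item 5@1, Item 6@1.
Load per hour: hour 1: 24, hour 2: 24, hour 3: 20, hour 4: 11, hour 5: 0, hour 6: 0.
Peak is 24.

24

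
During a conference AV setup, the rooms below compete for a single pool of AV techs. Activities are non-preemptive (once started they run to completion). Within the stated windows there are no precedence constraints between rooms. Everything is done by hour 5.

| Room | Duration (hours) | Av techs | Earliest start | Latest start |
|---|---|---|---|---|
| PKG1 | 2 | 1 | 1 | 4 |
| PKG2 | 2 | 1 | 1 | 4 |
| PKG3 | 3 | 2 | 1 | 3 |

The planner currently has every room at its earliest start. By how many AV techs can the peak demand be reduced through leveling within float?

2

Early-start peak: h1:4  h2:4  h3:2  h4:0  h5:0 ⇒ 4.
Leveled (PKG1@1, PKG2@1, PKG3@3): h1:2  h2:2  h3:2  h4:2  h5:2 ⇒ 2.
Reduction 4 − 2 = 2.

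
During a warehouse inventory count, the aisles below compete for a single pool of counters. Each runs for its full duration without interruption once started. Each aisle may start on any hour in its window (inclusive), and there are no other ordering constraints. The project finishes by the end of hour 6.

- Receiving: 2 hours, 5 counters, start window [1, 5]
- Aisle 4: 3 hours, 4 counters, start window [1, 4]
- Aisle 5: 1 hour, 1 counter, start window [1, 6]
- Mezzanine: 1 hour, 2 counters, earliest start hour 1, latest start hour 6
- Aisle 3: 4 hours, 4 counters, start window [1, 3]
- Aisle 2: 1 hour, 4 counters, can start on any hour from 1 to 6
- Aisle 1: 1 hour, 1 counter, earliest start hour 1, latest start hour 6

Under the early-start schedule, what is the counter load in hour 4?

At early start, hour 4 has: Aisle 3.
Demand: 4 = 4.

4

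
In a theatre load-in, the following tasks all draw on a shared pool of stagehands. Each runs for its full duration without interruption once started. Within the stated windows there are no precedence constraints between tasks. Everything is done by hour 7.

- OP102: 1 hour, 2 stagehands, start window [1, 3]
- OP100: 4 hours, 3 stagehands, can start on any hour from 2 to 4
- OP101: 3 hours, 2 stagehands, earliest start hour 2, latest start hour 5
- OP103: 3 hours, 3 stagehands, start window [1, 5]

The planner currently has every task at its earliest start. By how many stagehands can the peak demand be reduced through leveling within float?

Early-start peak: h1:5  h2:8  h3:8  h4:5  h5:3  h6:0  h7:0 ⇒ 8.
Leveled (OP102@1, OP100@4, OP101@2, OP103@1): h1:5  h2:5  h3:5  h4:5  h5:3  h6:3  h7:3 ⇒ 5.
Reduction 8 − 5 = 3.

3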